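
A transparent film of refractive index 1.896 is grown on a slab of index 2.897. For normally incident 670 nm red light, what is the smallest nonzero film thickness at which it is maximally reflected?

177 nm

At the upper boundary (n = 1.0 to n = 1.896) the reflected ray undergoes a half-wave phase shift.
Bottom surface (1.896 → 2.897): reflection off a higher-index medium gives a half-wave phase shift.
The two reflections carry the same phase change, so no net offset.
With no net inversion, constructive interference in reflection requires 2 n t = m λ.
The smallest nonzero thickness corresponds to m = 1: t = m λ / (2 n) = 1.00 × 670 / (2 × 1.896) = 177 nm.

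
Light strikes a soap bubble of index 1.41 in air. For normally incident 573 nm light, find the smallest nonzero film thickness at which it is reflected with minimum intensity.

At the upper boundary (n = 1.0 to n = 1.41) the reflected ray undergoes a half-wave phase shift.
Bottom surface (1.41 → 1.0): reflection off a lower-index medium gives no phase shift.
The two reflections differ by half a wavelength.
For minimum reflection here: 2 n t = m λ.
Minimum nonzero at m = 1: t = λ / (2 n) = 573 / (2 × 1.41) = 203 nm.

203 nm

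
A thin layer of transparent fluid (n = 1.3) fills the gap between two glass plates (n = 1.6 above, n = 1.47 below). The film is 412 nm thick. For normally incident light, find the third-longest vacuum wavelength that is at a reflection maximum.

428 nm

Ray reflecting at the top interface goes from n = 1.6 toward n = 1.3: no phase shift.
At the lower boundary (n = 1.3 to n = 1.47) the reflected ray undergoes a half-wave phase shift.
Net: one phase inversion between the two reflected rays.
For maximum reflection here: 2 n t = (m + ½) λ.
λ = 2 n t / (m + ½). The third-longest wavelength is m = 2: λ = 2 × 1.3 × 412 / 2.50 = 428 nm.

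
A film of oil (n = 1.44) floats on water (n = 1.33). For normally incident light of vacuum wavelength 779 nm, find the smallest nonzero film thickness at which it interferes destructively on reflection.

At the upper boundary (n = 1.0 to n = 1.44) the reflected ray undergoes a half-wave phase shift.
At the lower boundary (n = 1.44 to n = 1.33) the reflected ray undergoes no phase shift.
Exactly one π shift → a net half-wave offset.
So the condition for destructive reflection is 2 n t = m λ.
Minimum nonzero at m = 1: t = λ / (2 n) = 779 / (2 × 1.44) = 270 nm.

270 nm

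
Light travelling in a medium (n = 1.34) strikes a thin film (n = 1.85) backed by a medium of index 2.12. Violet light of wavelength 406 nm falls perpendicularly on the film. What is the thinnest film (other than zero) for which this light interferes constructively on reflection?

110 nm

Top surface (1.34 → 1.85): reflection off a higher-index medium gives a half-wave phase shift.
Ray reflecting at the bottom interface goes from n = 1.85 toward n = 2.12: a half-wave phase shift.
Net: no relative phase inversion (both shifts match).
For maximum reflection here: 2 n t = m λ.
Minimum nonzero at m = 1: t = λ / (2 n) = 406 / (2 × 1.85) = 110 nm.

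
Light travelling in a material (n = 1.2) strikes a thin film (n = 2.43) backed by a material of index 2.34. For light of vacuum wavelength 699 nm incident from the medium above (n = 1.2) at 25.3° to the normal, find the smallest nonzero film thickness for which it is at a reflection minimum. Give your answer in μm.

Top surface (1.2 → 2.43): reflection off a higher-index medium gives a half-wave phase shift.
At the lower boundary (n = 2.43 to n = 2.34) the reflected ray undergoes no phase shift.
The two reflections differ by half a wavelength.
So the condition for destructive reflection is 2 n t cos θ_r = m λ.
Snell's law: 1.2 sin 25.3° = 2.43 sin θ_r → sin θ_r = 0.211, cos θ_r = 0.977.
Minimum nonzero at m = 1: t = λ / (2 n cos θ_r) = 699 / (2 × 2.43 × 0.977) = 147 nm.

0.147 μm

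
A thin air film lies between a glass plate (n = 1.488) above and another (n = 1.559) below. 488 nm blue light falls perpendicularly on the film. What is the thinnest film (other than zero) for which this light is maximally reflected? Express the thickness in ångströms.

1220 Å

Ray reflecting at the top interface goes from n = 1.488 toward n = 1.0: no phase shift.
Ray reflecting at the bottom interface goes from n = 1.0 toward n = 1.559: a half-wave phase shift.
The two reflections differ by half a wavelength.
For bright reflection here: 2 n t = (m + ½) λ.
Minimum at m = 0: t = λ / (4 n) = 488 / (4 × 1.0) = 122 nm.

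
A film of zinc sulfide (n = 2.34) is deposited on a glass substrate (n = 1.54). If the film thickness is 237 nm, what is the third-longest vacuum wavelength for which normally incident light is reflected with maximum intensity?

Ray reflecting at the top interface goes from n = 1.0 toward n = 2.34: a half-wave phase shift.
Ray reflecting at the bottom interface goes from n = 2.34 toward n = 1.54: no phase shift.
The two reflections differ by half a wavelength.
So the condition for constructive reflection is 2 n t = (m + ½) λ.
λ = 2 n t / (m + ½). The third-longest wavelength is m = 2: λ = 2 × 2.34 × 237 / 2.50 = 444 nm.

444 nm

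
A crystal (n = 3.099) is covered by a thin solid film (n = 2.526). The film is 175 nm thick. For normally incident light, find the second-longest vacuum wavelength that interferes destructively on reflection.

589 nm

At the upper boundary (n = 1.0 to n = 2.526) the reflected ray undergoes a half-wave phase shift.
Ray reflecting at the bottom interface goes from n = 2.526 toward n = 3.099: a half-wave phase shift.
The two reflections carry the same phase change, so no net offset.
With no net inversion, destructive interference in reflection requires 2 n t = (m + ½) λ.
λ = 2 n t / (m + ½). The second-longest wavelength is m = 1: λ = 2 × 2.526 × 175 / 1.50 = 589 nm.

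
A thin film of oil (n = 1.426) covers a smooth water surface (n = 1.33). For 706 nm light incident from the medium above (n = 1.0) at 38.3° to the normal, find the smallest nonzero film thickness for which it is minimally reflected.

Ray reflecting at the top interface goes from n = 1.0 toward n = 1.426: a half-wave phase shift.
Bottom surface (1.426 → 1.33): reflection off a lower-index medium gives no phase shift.
Exactly one π shift → a net half-wave offset.
For weak reflection here: 2 n t cos θ_r = m λ.
Snell's law: 1.0 sin 38.3° = 1.426 sin θ_r → sin θ_r = 0.435, cos θ_r = 0.901.
Minimum nonzero at m = 1: t = λ / (2 n cos θ_r) = 706 / (2 × 1.426 × 0.901) = 275 nm.

275 nm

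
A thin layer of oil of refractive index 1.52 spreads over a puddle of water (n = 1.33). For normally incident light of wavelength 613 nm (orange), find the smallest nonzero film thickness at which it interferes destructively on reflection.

Ray reflecting at the top interface goes from n = 1.0 toward n = 1.52: a half-wave phase shift.
Ray reflecting at the bottom interface goes from n = 1.52 toward n = 1.33: no phase shift.
Net: one phase inversion between the two reflected rays.
So the condition for destructive reflection is 2 n t = m λ.
Minimum nonzero at m = 1: t = λ / (2 n) = 613 / (2 × 1.52) = 202 nm.

202 nm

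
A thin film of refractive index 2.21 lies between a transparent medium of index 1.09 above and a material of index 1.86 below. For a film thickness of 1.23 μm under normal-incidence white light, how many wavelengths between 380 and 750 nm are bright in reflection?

7

Ray reflecting at the top interface goes from n = 1.09 toward n = 2.21: a half-wave phase shift.
At the lower boundary (n = 2.21 to n = 1.86) the reflected ray undergoes no phase shift.
Net: one phase inversion between the two reflected rays.
So the condition for constructive reflection is 2 n t = (m + ½) λ.
λ = 2 n t / (m + ½) = 5437 / (m + ½) nm.
m=6: 836 nm (IR); m=7: 725 nm (visible); m=8: 640 nm (visible); m=9: 572 nm (visible); m=10: 518 nm (visible); m=11: 473 nm (visible); m=12: 435 nm (visible); m=13: 403 nm (visible); m=14: 375 nm (UV).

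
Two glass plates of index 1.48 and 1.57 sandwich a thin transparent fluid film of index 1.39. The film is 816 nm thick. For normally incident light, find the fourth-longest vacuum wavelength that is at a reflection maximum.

At the upper boundary (n = 1.48 to n = 1.39) the reflected ray undergoes no phase shift.
Ray reflecting at the bottom interface goes from n = 1.39 toward n = 1.57: a half-wave phase shift.
Exactly one π shift → a net half-wave offset.
For strong reflection here: 2 n t = (m + ½) λ.
λ = 2 n t / (m + ½). The fourth-longest wavelength is m = 3: λ = 2 × 1.39 × 816 / 3.50 = 648 nm.

648 nm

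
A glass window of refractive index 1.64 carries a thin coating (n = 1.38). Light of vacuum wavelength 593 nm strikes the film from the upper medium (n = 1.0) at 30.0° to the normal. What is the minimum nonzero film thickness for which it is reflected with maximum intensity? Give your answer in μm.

0.231 μm

At the upper boundary (n = 1.0 to n = 1.38) the reflected ray undergoes a half-wave phase shift.
Bottom surface (1.38 → 1.64): reflection off a higher-index medium gives a half-wave phase shift.
Net: no relative phase inversion (both shifts match).
So the condition for constructive reflection is 2 n t cos θ_r = m λ.
Snell's law: 1.0 sin 30.0° = 1.38 sin θ_r → sin θ_r = 0.362, cos θ_r = 0.932.
Minimum nonzero at m = 1: t = λ / (2 n cos θ_r) = 593 / (2 × 1.38 × 0.932) = 231 nm.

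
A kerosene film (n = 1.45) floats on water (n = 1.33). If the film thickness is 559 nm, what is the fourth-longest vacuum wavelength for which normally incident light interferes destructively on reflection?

405 nm

Top surface (1.0 → 1.45): reflection off a higher-index medium gives a half-wave phase shift.
Bottom surface (1.45 → 1.33): reflection off a lower-index medium gives no phase shift.
The two reflections differ by half a wavelength.
So the condition for destructive reflection is 2 n t = m λ.
λ = 2 n t / m. The fourth-longest wavelength is m = 4: λ = 2 × 1.45 × 559 / 4.00 = 405 nm.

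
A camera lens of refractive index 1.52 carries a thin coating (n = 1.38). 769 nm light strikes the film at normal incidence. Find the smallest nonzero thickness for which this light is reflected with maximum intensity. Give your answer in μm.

Top surface (1.0 → 1.38): reflection off a higher-index medium gives a half-wave phase shift.
At the lower boundary (n = 1.38 to n = 1.52) the reflected ray undergoes a half-wave phase shift.
The two reflections carry the same phase change, so no net offset.
For maximum reflection here: 2 n t = m λ.
The smallest nonzero thickness corresponds to m = 1: t = m λ / (2 n) = 1.00 × 769 / (2 × 1.38) = 279 nm.

0.279 μm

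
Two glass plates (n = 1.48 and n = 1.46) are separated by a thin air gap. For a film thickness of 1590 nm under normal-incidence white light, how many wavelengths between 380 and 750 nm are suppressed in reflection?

4

Top surface (1.48 → 1.0): reflection off a lower-index medium gives no phase shift.
Bottom surface (1.0 → 1.46): reflection off a higher-index medium gives a half-wave phase shift.
The two reflections differ by half a wavelength.
With one net inversion, destructive interference in reflection requires 2 n t = m λ.
λ = 2 n t / m = 3180 / m nm.
m=4: 795 nm (IR); m=5: 636 nm (visible); m=6: 530 nm (visible); m=7: 454 nm (visible); m=8: 398 nm (visible); m=9: 353 nm (UV).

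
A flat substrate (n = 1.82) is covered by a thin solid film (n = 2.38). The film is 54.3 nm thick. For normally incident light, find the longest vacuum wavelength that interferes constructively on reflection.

At the upper boundary (n = 1.0 to n = 2.38) the reflected ray undergoes a half-wave phase shift.
At the lower boundary (n = 2.38 to n = 1.82) the reflected ray undergoes no phase shift.
Net: one phase inversion between the two reflected rays.
So the condition for constructive reflection is 2 n t = (m + ½) λ.
λ = 2 n t / (m + ½). The longest wavelength is m = 0: λ = 2 × 2.38 × 54.3 / 0.500 = 517 nm.

517 nm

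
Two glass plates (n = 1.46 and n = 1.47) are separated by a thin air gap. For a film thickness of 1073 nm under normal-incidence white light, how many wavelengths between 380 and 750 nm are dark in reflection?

At the upper boundary (n = 1.46 to n = 1.0) the reflected ray undergoes no phase shift.
Ray reflecting at the bottom interface goes from n = 1.0 toward n = 1.47: a half-wave phase shift.
The two reflections differ by half a wavelength.
For minimum reflection here: 2 n t = m λ.
λ = 2 n t / m = 2146 / m nm.
m=2: 1073 nm (IR); m=3: 715 nm (visible); m=4: 537 nm (visible); m=5: 429 nm (visible); m=6: 358 nm (UV).

3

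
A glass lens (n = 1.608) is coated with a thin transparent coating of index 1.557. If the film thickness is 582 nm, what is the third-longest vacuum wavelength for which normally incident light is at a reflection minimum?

725 nm

Ray reflecting at the top interface goes from n = 1.0 toward n = 1.557: a half-wave phase shift.
Bottom surface (1.557 → 1.608): reflection off a higher-index medium gives a half-wave phase shift.
Net: no relative phase inversion (both shifts match).
So the condition for destructive reflection is 2 n t = (m + ½) λ.
λ = 2 n t / (m + ½). The third-longest wavelength is m = 2: λ = 2 × 1.557 × 582 / 2.50 = 725 nm.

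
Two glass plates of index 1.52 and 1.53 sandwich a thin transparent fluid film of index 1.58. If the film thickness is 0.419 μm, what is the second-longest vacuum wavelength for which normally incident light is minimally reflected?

At the upper boundary (n = 1.52 to n = 1.58) the reflected ray undergoes a half-wave phase shift.
At the lower boundary (n = 1.58 to n = 1.53) the reflected ray undergoes no phase shift.
The two reflections differ by half a wavelength.
So the condition for destructive reflection is 2 n t = m λ.
λ = 2 n t / m. The second-longest wavelength is m = 2: λ = 2 × 1.58 × 419 / 2.00 = 662 nm.

662 nm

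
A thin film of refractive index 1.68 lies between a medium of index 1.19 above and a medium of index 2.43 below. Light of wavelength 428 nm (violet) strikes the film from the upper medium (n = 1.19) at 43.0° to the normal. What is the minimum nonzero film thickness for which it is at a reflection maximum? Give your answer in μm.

At the upper boundary (n = 1.19 to n = 1.68) the reflected ray undergoes a half-wave phase shift.
Ray reflecting at the bottom interface goes from n = 1.68 toward n = 2.43: a half-wave phase shift.
Zero or two π shifts → no net half-wave offset.
So the condition for constructive reflection is 2 n t cos θ_r = m λ.
Snell's law: 1.19 sin 43.0° = 1.68 sin θ_r → sin θ_r = 0.483, cos θ_r = 0.876.
Minimum nonzero at m = 1: t = λ / (2 n cos θ_r) = 428 / (2 × 1.68 × 0.876) = 145 nm.

0.145 μm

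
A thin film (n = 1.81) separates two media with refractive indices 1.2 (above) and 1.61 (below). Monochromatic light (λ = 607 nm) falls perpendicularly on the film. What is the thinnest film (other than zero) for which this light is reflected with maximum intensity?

At the upper boundary (n = 1.2 to n = 1.81) the reflected ray undergoes a half-wave phase shift.
Ray reflecting at the bottom interface goes from n = 1.81 toward n = 1.61: no phase shift.
Exactly one π shift → a net half-wave offset.
With one net inversion, constructive interference in reflection requires 2 n t = (m + ½) λ.
Minimum at m = 0: t = λ / (4 n) = 607 / (4 × 1.81) = 83.8 nm.

83.8 nm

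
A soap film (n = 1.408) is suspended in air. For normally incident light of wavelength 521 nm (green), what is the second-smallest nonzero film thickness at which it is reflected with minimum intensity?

370 nm

At the upper boundary (n = 1.0 to n = 1.408) the reflected ray undergoes a half-wave phase shift.
Bottom surface (1.408 → 1.0): reflection off a lower-index medium gives no phase shift.
The two reflections differ by half a wavelength.
So the condition for destructive reflection is 2 n t = m λ.
The second-smallest nonzero thickness corresponds to m = 2: t = m λ / (2 n) = 2.00 × 521 / (2 × 1.408) = 370 nm.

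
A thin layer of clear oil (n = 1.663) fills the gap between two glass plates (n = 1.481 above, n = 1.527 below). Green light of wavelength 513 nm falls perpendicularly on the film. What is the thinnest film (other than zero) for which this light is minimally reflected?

Ray reflecting at the top interface goes from n = 1.481 toward n = 1.663: a half-wave phase shift.
Ray reflecting at the bottom interface goes from n = 1.663 toward n = 1.527: no phase shift.
Exactly one π shift → a net half-wave offset.
With one net inversion, destructive interference in reflection requires 2 n t = m λ.
Minimum nonzero at m = 1: t = λ / (2 n) = 513 / (2 × 1.663) = 154 nm.

154 nm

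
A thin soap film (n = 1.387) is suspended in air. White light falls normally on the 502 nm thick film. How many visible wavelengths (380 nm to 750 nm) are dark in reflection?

Top surface (1.0 → 1.387): reflection off a higher-index medium gives a half-wave phase shift.
At the lower boundary (n = 1.387 to n = 1.0) the reflected ray undergoes no phase shift.
The two reflections differ by half a wavelength.
With one net inversion, destructive interference in reflection requires 2 n t = m λ.
λ = 2 n t / m = 1393 / m nm.
m=1: 1393 nm (IR); m=2: 696 nm (visible); m=3: 464 nm (visible); m=4: 348 nm (UV).

2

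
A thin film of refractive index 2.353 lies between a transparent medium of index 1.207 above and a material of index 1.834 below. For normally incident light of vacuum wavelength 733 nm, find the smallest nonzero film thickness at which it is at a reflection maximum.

At the upper boundary (n = 1.207 to n = 2.353) the reflected ray undergoes a half-wave phase shift.
Bottom surface (2.353 → 1.834): reflection off a lower-index medium gives no phase shift.
Net: one phase inversion between the two reflected rays.
With one net inversion, constructive interference in reflection requires 2 n t = (m + ½) λ.
Minimum at m = 0: t = λ / (4 n) = 733 / (4 × 2.353) = 77.9 nm.

77.9 nm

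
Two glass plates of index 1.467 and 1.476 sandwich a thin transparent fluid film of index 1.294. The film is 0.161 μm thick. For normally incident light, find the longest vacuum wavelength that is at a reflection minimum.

417 nm

Ray reflecting at the top interface goes from n = 1.467 toward n = 1.294: no phase shift.
Bottom surface (1.294 → 1.476): reflection off a higher-index medium gives a half-wave phase shift.
The two reflections differ by half a wavelength.
With one net inversion, destructive interference in reflection requires 2 n t = m λ.
λ = 2 n t / m. The longest wavelength is m = 1: λ = 2 × 1.294 × 161 / 1.00 = 417 nm.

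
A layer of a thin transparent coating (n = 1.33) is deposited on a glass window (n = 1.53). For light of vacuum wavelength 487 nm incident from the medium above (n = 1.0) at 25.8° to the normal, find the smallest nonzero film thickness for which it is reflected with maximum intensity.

194 nm

Top surface (1.0 → 1.33): reflection off a higher-index medium gives a half-wave phase shift.
Bottom surface (1.33 → 1.53): reflection off a higher-index medium gives a half-wave phase shift.
Zero or two π shifts → no net half-wave offset.
So the condition for constructive reflection is 2 n t cos θ_r = m λ.
Snell's law: 1.0 sin 25.8° = 1.33 sin θ_r → sin θ_r = 0.327, cos θ_r = 0.945.
Minimum nonzero at m = 1: t = λ / (2 n cos θ_r) = 487 / (2 × 1.33 × 0.945) = 194 nm.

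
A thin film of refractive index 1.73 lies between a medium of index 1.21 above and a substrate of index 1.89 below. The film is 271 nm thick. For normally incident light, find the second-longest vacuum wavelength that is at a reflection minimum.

625 nm

Ray reflecting at the top interface goes from n = 1.21 toward n = 1.73: a half-wave phase shift.
Ray reflecting at the bottom interface goes from n = 1.73 toward n = 1.89: a half-wave phase shift.
The two reflections carry the same phase change, so no net offset.
For weak reflection here: 2 n t = (m + ½) λ.
λ = 2 n t / (m + ½). The second-longest wavelength is m = 1: λ = 2 × 1.73 × 271 / 1.50 = 625 nm.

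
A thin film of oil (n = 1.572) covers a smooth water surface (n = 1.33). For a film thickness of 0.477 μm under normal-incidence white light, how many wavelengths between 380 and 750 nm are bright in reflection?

2

Top surface (1.0 → 1.572): reflection off a higher-index medium gives a half-wave phase shift.
Bottom surface (1.572 → 1.33): reflection off a lower-index medium gives no phase shift.
The two reflections differ by half a wavelength.
So the condition for constructive reflection is 2 n t = (m + ½) λ.
λ = 2 n t / (m + ½) = 1500 / (m + ½) nm.
m=1: 1000 nm (IR); m=2: 600 nm (visible); m=3: 428 nm (visible); m=4: 333 nm (UV).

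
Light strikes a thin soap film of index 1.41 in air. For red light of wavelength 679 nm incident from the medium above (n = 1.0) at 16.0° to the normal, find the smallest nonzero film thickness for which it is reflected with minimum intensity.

Top surface (1.0 → 1.41): reflection off a higher-index medium gives a half-wave phase shift.
Bottom surface (1.41 → 1.0): reflection off a lower-index medium gives no phase shift.
Net: one phase inversion between the two reflected rays.
So the condition for destructive reflection is 2 n t cos θ_r = m λ.
Snell's law: 1.0 sin 16.0° = 1.41 sin θ_r → sin θ_r = 0.195, cos θ_r = 0.981.
Minimum nonzero at m = 1: t = λ / (2 n cos θ_r) = 679 / (2 × 1.41 × 0.981) = 246 nm.

246 nm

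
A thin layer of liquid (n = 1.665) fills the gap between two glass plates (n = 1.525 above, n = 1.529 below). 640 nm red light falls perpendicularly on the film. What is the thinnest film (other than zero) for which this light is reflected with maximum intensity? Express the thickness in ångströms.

961 Å

At the upper boundary (n = 1.525 to n = 1.665) the reflected ray undergoes a half-wave phase shift.
At the lower boundary (n = 1.665 to n = 1.529) the reflected ray undergoes no phase shift.
Net: one phase inversion between the two reflected rays.
For bright reflection here: 2 n t = (m + ½) λ.
Minimum at m = 0: t = λ / (4 n) = 640 / (4 × 1.665) = 96.1 nm.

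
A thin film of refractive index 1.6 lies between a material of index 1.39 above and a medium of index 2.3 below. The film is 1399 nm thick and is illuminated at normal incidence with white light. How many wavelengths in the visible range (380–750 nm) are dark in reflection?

Top surface (1.39 → 1.6): reflection off a higher-index medium gives a half-wave phase shift.
Ray reflecting at the bottom interface goes from n = 1.6 toward n = 2.3: a half-wave phase shift.
The two reflections carry the same phase change, so no net offset.
For weak reflection here: 2 n t = (m + ½) λ.
λ = 2 n t / (m + ½) = 4477 / (m + ½) nm.
m=5: 814 nm (IR); m=6: 689 nm (visible); m=7: 597 nm (visible); m=8: 527 nm (visible); m=9: 471 nm (visible); m=10: 426 nm (visible); m=11: 389 nm (visible); m=12: 358 nm (UV).

6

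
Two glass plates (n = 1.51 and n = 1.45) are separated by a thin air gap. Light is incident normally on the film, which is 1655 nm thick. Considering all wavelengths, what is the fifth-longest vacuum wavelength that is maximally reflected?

736 nm

At the upper boundary (n = 1.51 to n = 1.0) the reflected ray undergoes no phase shift.
Ray reflecting at the bottom interface goes from n = 1.0 toward n = 1.45: a half-wave phase shift.
Exactly one π shift → a net half-wave offset.
So the condition for constructive reflection is 2 n t = (m + ½) λ.
λ = 2 n t / (m + ½). The fifth-longest wavelength is m = 4: λ = 2 × 1.0 × 1655 / 4.50 = 736 nm.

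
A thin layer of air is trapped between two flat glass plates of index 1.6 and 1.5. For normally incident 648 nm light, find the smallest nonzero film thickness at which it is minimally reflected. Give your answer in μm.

Ray reflecting at the top interface goes from n = 1.6 toward n = 1.0: no phase shift.
Ray reflecting at the bottom interface goes from n = 1.0 toward n = 1.5: a half-wave phase shift.
Net: one phase inversion between the two reflected rays.
With one net inversion, destructive interference in reflection requires 2 n t = m λ.
Minimum nonzero at m = 1: t = λ / (2 n) = 648 / (2 × 1.0) = 324 nm.

0.324 μm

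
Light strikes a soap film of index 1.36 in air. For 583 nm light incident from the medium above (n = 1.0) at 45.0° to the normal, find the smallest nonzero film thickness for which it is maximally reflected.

At the upper boundary (n = 1.0 to n = 1.36) the reflected ray undergoes a half-wave phase shift.
Ray reflecting at the bottom interface goes from n = 1.36 toward n = 1.0: no phase shift.
The two reflections differ by half a wavelength.
For maximum reflection here: 2 n t cos θ_r = (m + ½) λ.
Snell's law: 1.0 sin 45.0° = 1.36 sin θ_r → sin θ_r = 0.520, cos θ_r = 0.854.
Minimum at m = 0: t = λ / (4 n cos θ_r) = 583 / (4 × 1.36 × 0.854) = 125 nm.

125 nm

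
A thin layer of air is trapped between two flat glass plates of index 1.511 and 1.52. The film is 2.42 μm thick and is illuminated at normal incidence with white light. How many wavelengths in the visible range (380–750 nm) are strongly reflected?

Top surface (1.511 → 1.0): reflection off a lower-index medium gives no phase shift.
Bottom surface (1.0 → 1.52): reflection off a higher-index medium gives a half-wave phase shift.
Exactly one π shift → a net half-wave offset.
For maximum reflection here: 2 n t = (m + ½) λ.
λ = 2 n t / (m + ½) = 4840 / (m + ½) nm.
m=5: 880 nm (IR); m=6: 745 nm (visible); m=7: 645 nm (visible); m=8: 569 nm (visible); m=9: 509 nm (visible); m=10: 461 nm (visible); m=11: 421 nm (visible); m=12: 387 nm (visible); m=13: 359 nm (UV).

7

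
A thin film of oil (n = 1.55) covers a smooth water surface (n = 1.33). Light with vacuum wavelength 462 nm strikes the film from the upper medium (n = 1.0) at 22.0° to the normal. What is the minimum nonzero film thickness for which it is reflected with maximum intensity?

76.8 nm

At the upper boundary (n = 1.0 to n = 1.55) the reflected ray undergoes a half-wave phase shift.
Bottom surface (1.55 → 1.33): reflection off a lower-index medium gives no phase shift.
Exactly one π shift → a net half-wave offset.
With one net inversion, constructive interference in reflection requires 2 n t cos θ_r = (m + ½) λ.
Snell's law: 1.0 sin 22.0° = 1.55 sin θ_r → sin θ_r = 0.242, cos θ_r = 0.970.
Minimum at m = 0: t = λ / (4 n cos θ_r) = 462 / (4 × 1.55 × 0.970) = 76.8 nm.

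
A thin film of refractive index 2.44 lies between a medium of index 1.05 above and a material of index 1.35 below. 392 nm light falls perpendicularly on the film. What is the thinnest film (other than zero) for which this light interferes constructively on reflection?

Ray reflecting at the top interface goes from n = 1.05 toward n = 2.44: a half-wave phase shift.
At the lower boundary (n = 2.44 to n = 1.35) the reflected ray undergoes no phase shift.
Net: one phase inversion between the two reflected rays.
So the condition for constructive reflection is 2 n t = (m + ½) λ.
Minimum at m = 0: t = λ / (4 n) = 392 / (4 × 2.44) = 40.2 nm.

40.2 nm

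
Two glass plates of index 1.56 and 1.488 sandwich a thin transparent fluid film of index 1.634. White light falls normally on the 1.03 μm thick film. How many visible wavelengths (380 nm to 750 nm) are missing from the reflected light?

4

Ray reflecting at the top interface goes from n = 1.56 toward n = 1.634: a half-wave phase shift.
At the lower boundary (n = 1.634 to n = 1.488) the reflected ray undergoes no phase shift.
Exactly one π shift → a net half-wave offset.
For minimum reflection here: 2 n t = m λ.
λ = 2 n t / m = 3366 / m nm.
m=4: 842 nm (IR); m=5: 673 nm (visible); m=6: 561 nm (visible); m=7: 481 nm (visible); m=8: 421 nm (visible); m=9: 374 nm (UV).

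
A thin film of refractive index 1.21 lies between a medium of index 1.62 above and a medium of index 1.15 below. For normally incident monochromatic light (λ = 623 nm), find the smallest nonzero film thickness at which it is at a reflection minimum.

At the upper boundary (n = 1.62 to n = 1.21) the reflected ray undergoes no phase shift.
Ray reflecting at the bottom interface goes from n = 1.21 toward n = 1.15: no phase shift.
Zero or two π shifts → no net half-wave offset.
For minimum reflection here: 2 n t = (m + ½) λ.
Minimum at m = 0: t = λ / (4 n) = 623 / (4 × 1.21) = 129 nm.

129 nm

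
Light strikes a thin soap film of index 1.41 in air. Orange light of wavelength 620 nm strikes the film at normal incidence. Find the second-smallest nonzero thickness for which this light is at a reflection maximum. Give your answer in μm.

Ray reflecting at the top interface goes from n = 1.0 toward n = 1.41: a half-wave phase shift.
At the lower boundary (n = 1.41 to n = 1.0) the reflected ray undergoes no phase shift.
Net: one phase inversion between the two reflected rays.
So the condition for constructive reflection is 2 n t = (m + ½) λ.
The second-smallest nonzero thickness corresponds to m = 1: t = (m + ½) λ / (2 n) = 1.50 × 620 / (2 × 1.41) = 330 nm.

0.330 μm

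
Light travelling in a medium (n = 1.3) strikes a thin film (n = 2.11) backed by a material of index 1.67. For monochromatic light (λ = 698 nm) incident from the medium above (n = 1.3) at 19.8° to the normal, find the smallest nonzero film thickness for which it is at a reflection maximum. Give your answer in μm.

0.0846 μm

Ray reflecting at the top interface goes from n = 1.3 toward n = 2.11: a half-wave phase shift.
Bottom surface (2.11 → 1.67): reflection off a lower-index medium gives no phase shift.
Exactly one π shift → a net half-wave offset.
So the condition for constructive reflection is 2 n t cos θ_r = (m + ½) λ.
Snell's law: 1.3 sin 19.8° = 2.11 sin θ_r → sin θ_r = 0.209, cos θ_r = 0.978.
Minimum at m = 0: t = λ / (4 n cos θ_r) = 698 / (4 × 2.11 × 0.978) = 84.6 nm.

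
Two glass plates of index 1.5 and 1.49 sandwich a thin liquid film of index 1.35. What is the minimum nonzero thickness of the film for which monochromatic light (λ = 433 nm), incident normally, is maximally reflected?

Ray reflecting at the top interface goes from n = 1.5 toward n = 1.35: no phase shift.
Bottom surface (1.35 → 1.49): reflection off a higher-index medium gives a half-wave phase shift.
Net: one phase inversion between the two reflected rays.
So the condition for constructive reflection is 2 n t = (m + ½) λ.
Minimum at m = 0: t = λ / (4 n) = 433 / (4 × 1.35) = 80.2 nm.

80.2 nm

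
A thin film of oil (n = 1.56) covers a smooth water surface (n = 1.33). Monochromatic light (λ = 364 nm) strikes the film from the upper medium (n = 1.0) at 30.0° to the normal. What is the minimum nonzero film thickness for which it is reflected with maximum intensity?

Ray reflecting at the top interface goes from n = 1.0 toward n = 1.56: a half-wave phase shift.
Bottom surface (1.56 → 1.33): reflection off a lower-index medium gives no phase shift.
Exactly one π shift → a net half-wave offset.
With one net inversion, constructive interference in reflection requires 2 n t cos θ_r = (m + ½) λ.
Snell's law: 1.0 sin 30.0° = 1.56 sin θ_r → sin θ_r = 0.321, cos θ_r = 0.947.
Minimum at m = 0: t = λ / (4 n cos θ_r) = 364 / (4 × 1.56 × 0.947) = 61.6 nm.

61.6 nm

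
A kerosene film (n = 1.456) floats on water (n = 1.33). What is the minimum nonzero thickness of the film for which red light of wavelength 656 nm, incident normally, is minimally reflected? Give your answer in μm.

At the upper boundary (n = 1.0 to n = 1.456) the reflected ray undergoes a half-wave phase shift.
Bottom surface (1.456 → 1.33): reflection off a lower-index medium gives no phase shift.
Exactly one π shift → a net half-wave offset.
With one net inversion, destructive interference in reflection requires 2 n t = m λ.
Minimum nonzero at m = 1: t = λ / (2 n) = 656 / (2 × 1.456) = 225 nm.

0.225 μm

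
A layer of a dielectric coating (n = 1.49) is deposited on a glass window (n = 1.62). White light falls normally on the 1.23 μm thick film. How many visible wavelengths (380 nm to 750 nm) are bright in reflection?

Ray reflecting at the top interface goes from n = 1.0 toward n = 1.49: a half-wave phase shift.
Ray reflecting at the bottom interface goes from n = 1.49 toward n = 1.62: a half-wave phase shift.
Net: no relative phase inversion (both shifts match).
With no net inversion, constructive interference in reflection requires 2 n t = m λ.
λ = 2 n t / m = 3665 / m nm.
m=4: 916 nm (IR); m=5: 733 nm (visible); m=6: 611 nm (visible); m=7: 524 nm (visible); m=8: 458 nm (visible); m=9: 407 nm (visible); m=10: 367 nm (UV).

5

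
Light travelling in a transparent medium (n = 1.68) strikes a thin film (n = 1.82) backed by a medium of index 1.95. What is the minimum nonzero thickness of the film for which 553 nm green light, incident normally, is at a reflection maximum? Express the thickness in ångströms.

1519 Å

Top surface (1.68 → 1.82): reflection off a higher-index medium gives a half-wave phase shift.
Bottom surface (1.82 → 1.95): reflection off a higher-index medium gives a half-wave phase shift.
Zero or two π shifts → no net half-wave offset.
So the condition for constructive reflection is 2 n t = m λ.
Minimum nonzero at m = 1: t = λ / (2 n) = 553 / (2 × 1.82) = 152 nm.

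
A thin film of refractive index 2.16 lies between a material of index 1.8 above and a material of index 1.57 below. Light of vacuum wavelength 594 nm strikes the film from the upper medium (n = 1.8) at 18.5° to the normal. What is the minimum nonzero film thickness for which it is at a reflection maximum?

Top surface (1.8 → 2.16): reflection off a higher-index medium gives a half-wave phase shift.
Bottom surface (2.16 → 1.57): reflection off a lower-index medium gives no phase shift.
Exactly one π shift → a net half-wave offset.
So the condition for constructive reflection is 2 n t cos θ_r = (m + ½) λ.
Snell's law: 1.8 sin 18.5° = 2.16 sin θ_r → sin θ_r = 0.264, cos θ_r = 0.964.
Minimum at m = 0: t = λ / (4 n cos θ_r) = 594 / (4 × 2.16 × 0.964) = 71.3 nm.

71.3 nm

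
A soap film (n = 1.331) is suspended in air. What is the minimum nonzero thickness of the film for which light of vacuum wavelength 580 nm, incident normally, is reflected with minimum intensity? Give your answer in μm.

0.218 μm

Top surface (1.0 → 1.331): reflection off a higher-index medium gives a half-wave phase shift.
Ray reflecting at the bottom interface goes from n = 1.331 toward n = 1.0: no phase shift.
The two reflections differ by half a wavelength.
So the condition for destructive reflection is 2 n t = m λ.
Minimum nonzero at m = 1: t = λ / (2 n) = 580 / (2 × 1.331) = 218 nm.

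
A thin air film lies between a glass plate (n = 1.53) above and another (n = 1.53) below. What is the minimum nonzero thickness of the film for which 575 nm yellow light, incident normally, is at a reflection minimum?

Ray reflecting at the top interface goes from n = 1.53 toward n = 1.0: no phase shift.
Bottom surface (1.0 → 1.53): reflection off a higher-index medium gives a half-wave phase shift.
Exactly one π shift → a net half-wave offset.
So the condition for destructive reflection is 2 n t = m λ.
Minimum nonzero at m = 1: t = λ / (2 n) = 575 / (2 × 1.0) = 288 nm.

288 nm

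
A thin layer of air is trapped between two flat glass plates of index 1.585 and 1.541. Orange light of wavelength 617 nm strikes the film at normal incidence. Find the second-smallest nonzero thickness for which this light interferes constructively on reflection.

463 nm

Top surface (1.585 → 1.0): reflection off a lower-index medium gives no phase shift.
At the lower boundary (n = 1.0 to n = 1.541) the reflected ray undergoes a half-wave phase shift.
The two reflections differ by half a wavelength.
For bright reflection here: 2 n t = (m + ½) λ.
The second-smallest nonzero thickness corresponds to m = 1: t = (m + ½) λ / (2 n) = 1.50 × 617 / (2 × 1.0) = 463 nm.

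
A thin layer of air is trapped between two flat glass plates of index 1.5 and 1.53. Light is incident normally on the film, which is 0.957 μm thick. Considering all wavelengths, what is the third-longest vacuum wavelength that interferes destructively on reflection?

At the upper boundary (n = 1.5 to n = 1.0) the reflected ray undergoes no phase shift.
At the lower boundary (n = 1.0 to n = 1.53) the reflected ray undergoes a half-wave phase shift.
Exactly one π shift → a net half-wave offset.
So the condition for destructive reflection is 2 n t = m λ.
λ = 2 n t / m. The third-longest wavelength is m = 3: λ = 2 × 1.0 × 957 / 3.00 = 638 nm.

638 nm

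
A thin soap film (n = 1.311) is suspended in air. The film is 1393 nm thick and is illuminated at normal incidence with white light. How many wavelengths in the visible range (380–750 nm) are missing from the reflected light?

At the upper boundary (n = 1.0 to n = 1.311) the reflected ray undergoes a half-wave phase shift.
At the lower boundary (n = 1.311 to n = 1.0) the reflected ray undergoes no phase shift.
Net: one phase inversion between the two reflected rays.
So the condition for destructive reflection is 2 n t = m λ.
λ = 2 n t / m = 3652 / m nm.
m=4: 913 nm (IR); m=5: 730 nm (visible); m=6: 609 nm (visible); m=7: 522 nm (visible); m=8: 457 nm (visible); m=9: 406 nm (visible); m=10: 365 nm (UV).

5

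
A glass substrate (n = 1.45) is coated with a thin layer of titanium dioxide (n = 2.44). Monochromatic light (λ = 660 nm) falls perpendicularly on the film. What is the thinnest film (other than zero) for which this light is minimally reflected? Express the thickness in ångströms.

Ray reflecting at the top interface goes from n = 1.0 toward n = 2.44: a half-wave phase shift.
Ray reflecting at the bottom interface goes from n = 2.44 toward n = 1.45: no phase shift.
Net: one phase inversion between the two reflected rays.
With one net inversion, destructive interference in reflection requires 2 n t = m λ.
Minimum nonzero at m = 1: t = λ / (2 n) = 660 / (2 × 2.44) = 135 nm.

1352 Å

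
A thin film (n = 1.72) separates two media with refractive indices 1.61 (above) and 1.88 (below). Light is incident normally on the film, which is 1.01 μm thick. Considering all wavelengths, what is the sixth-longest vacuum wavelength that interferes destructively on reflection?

Ray reflecting at the top interface goes from n = 1.61 toward n = 1.72: a half-wave phase shift.
At the lower boundary (n = 1.72 to n = 1.88) the reflected ray undergoes a half-wave phase shift.
The two reflections carry the same phase change, so no net offset.
So the condition for destructive reflection is 2 n t = (m + ½) λ.
λ = 2 n t / (m + ½). The sixth-longest wavelength is m = 5: λ = 2 × 1.72 × 1010 / 5.50 = 632 nm.

632 nm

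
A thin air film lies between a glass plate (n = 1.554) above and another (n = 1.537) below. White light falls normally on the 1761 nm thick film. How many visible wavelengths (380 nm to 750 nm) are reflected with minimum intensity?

5

Top surface (1.554 → 1.0): reflection off a lower-index medium gives no phase shift.
Ray reflecting at the bottom interface goes from n = 1.0 toward n = 1.537: a half-wave phase shift.
The two reflections differ by half a wavelength.
For dark reflection here: 2 n t = m λ.
λ = 2 n t / m = 3522 / m nm.
m=4: 881 nm (IR); m=5: 704 nm (visible); m=6: 587 nm (visible); m=7: 503 nm (visible); m=8: 440 nm (visible); m=9: 391 nm (visible); m=10: 352 nm (UV).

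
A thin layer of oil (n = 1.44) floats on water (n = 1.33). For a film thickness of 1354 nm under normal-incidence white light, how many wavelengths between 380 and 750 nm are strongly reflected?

5

Top surface (1.0 → 1.44): reflection off a higher-index medium gives a half-wave phase shift.
Ray reflecting at the bottom interface goes from n = 1.44 toward n = 1.33: no phase shift.
Net: one phase inversion between the two reflected rays.
With one net inversion, constructive interference in reflection requires 2 n t = (m + ½) λ.
λ = 2 n t / (m + ½) = 3900 / (m + ½) nm.
m=4: 867 nm (IR); m=5: 709 nm (visible); m=6: 600 nm (visible); m=7: 520 nm (visible); m=8: 459 nm (visible); m=9: 410 nm (visible); m=10: 371 nm (UV).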